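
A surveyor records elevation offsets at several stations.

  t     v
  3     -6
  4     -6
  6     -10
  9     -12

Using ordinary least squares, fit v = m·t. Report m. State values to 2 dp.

Forming AᵀA = [[142]] and Aᵀv = [-210]ᵀ gives AᵀA·[m]ᵀ = Aᵀv.
Hence m = -210 / 142 ≈ -1.47887.

m = -1.48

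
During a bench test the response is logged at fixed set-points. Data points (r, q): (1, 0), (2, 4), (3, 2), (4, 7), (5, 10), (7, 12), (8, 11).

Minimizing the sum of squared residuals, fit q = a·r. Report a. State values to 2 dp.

a = 1.57

The normal equations are: 168·a = 264.
a = 264/168 = 1.57143.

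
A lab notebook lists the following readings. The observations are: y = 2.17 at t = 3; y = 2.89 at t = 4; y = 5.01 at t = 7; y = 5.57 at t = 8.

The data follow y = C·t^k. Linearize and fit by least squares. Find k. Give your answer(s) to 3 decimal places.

k = 0.968

Let Y = ln y. Fitting Y = k·ln t + ln C by least squares:
Sums: Σln t = 6.5103, Σ(ln t)² = 11.2394, Σln y = 5.1648, Σln t·ln y = 9.0293.
Normal system: [[11.2394, 6.5103]; [6.5103, 4]]·[k, ln C]ᵀ = [9.0293, 5.1648]ᵀ.
Δ = 11.2394·4 − (6.5103)² = 2.5742; k = (9.0293·4 − 6.5103·5.1648)/2.5742 = 0.96840, ln C = (11.2394·5.1648 − 6.5103·9.0293)/2.5742 = -0.28493.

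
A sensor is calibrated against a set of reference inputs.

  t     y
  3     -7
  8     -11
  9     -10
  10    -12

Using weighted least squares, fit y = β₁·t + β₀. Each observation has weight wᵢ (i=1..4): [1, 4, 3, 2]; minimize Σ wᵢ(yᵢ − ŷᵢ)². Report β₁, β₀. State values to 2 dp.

β₁ = -0.62, β₀ = -5.43

Compute the Gram sums: Σwᵢ·t·t = 708, Σwᵢ·t = 82, Σwᵢ·1 = 10.
And Σwᵢ·t·y = -883, Σwᵢ·y = -105.
Normal equations: [[708, 82]; [82, 10]]·[β₁, β₀]ᵀ = [-883, -105]ᵀ.
Eliminating β₀: 10·(row 1) − 82·(row 2) gives 356·β₁ = 10·(-883) − 82·(-105) = -220, so β₁ = -55/89.
Then β₀ = ((-105) − 82·(-55/89))/10 = -967/178.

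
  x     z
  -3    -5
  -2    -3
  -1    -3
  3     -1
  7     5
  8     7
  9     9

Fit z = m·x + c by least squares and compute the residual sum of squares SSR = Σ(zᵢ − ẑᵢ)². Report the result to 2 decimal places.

Entries of MᵀM: Σx·x = 217, Σx = 21, Σ1 = 7.
And Σx·z = 193, Σz = 9.
Normal equations: [[217, 21]; [21, 7]]·[m, c]ᵀ = [193, 9]ᵀ.
Eliminating c: 7·(row 1) − 21·(row 2) gives 1078·m = 7·193 − 21·9 = 1162, so m = 83/77.
Then c = (9 − 21·(83/77))/7 = -150/77.
Residuals: 2/11, 85/77, 2/77, -16/7, -46/77, 25/77, 96/77; SSR = 654/77.

SSR = 8.49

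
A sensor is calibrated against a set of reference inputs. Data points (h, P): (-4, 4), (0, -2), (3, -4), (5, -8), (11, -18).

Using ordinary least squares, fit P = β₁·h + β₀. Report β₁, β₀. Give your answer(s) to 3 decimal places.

β₁ = -1.444, β₀ = -1.267

The normal equations are: 171·β₁ + 15·β₀ = -266;  15·β₁ + 5·β₀ = -28.
Eliminating β₀: 5·(row 1) − 15·(row 2) gives 630·β₁ = 5·(-266) − 15·(-28) = -910, so β₁ = -13/9.
Then β₀ = ((-28) − 15·(-13/9))/5 = -19/15.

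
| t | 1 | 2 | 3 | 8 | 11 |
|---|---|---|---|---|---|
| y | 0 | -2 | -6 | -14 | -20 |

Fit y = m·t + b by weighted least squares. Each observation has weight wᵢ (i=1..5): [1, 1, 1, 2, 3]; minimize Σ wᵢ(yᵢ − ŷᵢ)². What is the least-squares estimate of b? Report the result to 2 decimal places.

b = 1.33

Setting ∂/∂m … = 0 gives: 505·m + 55·b = -906;  55·m + 8·b = -96.
(Σwᵢ·t·t = 505, Σwᵢ·t = 55, Σwᵢ·1 = 8, Σwᵢ·t·y = -906, Σwᵢ·y = -96.)
Eliminating b: 8·(row 1) − 55·(row 2) gives 1015·m = 8·(-906) − 55·(-96) = -1968, so m = -1968/1015.
Then b = ((-96) − 55·(-1968/1015))/8 = 270/203.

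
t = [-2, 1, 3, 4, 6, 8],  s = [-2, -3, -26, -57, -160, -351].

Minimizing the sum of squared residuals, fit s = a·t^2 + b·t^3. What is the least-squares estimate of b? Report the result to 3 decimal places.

Sums needed: Σt^2·t^2 = 5746, Σt^2·t^3 = 41780, Σt^3·t^3 = 313690.
Moment sums: Σt^2·s = -29381, Σt^3·s = -218609.
Eliminating b: 313690·(row 1) − 41780·(row 2) gives 56894340·a = 313690·(-29381) − 41780·(-218609) = -83041870, so a = -8304187/5689434.
Then b = ((-218609) − 41780·(-8304187/5689434))/313690 = -14294567/28447170.

b = -0.502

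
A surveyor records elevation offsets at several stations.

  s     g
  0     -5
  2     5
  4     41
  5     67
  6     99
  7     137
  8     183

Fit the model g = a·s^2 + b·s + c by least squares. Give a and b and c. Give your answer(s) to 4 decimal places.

The normal equations are: 8690·a + 1268·b + 194·c = 24340;  1268·a + 194·b + 32·c = 3526;  194·a + 32·b + 7·c = 527.
Row-reducing yields a = 3233/1069, b = -803/1069, c = -5449/1069.

a = 3.0243, b = -0.7512, c = -5.0973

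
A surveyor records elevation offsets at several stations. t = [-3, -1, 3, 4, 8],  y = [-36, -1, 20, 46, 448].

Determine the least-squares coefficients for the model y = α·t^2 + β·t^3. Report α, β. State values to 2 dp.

The normal system XᵀX·[α, β]ᵀ = Xᵀy is [[4515, 33791]; [33791, 267699]]·[α, β]ᵀ = [29263, 233833]ᵀ.
det = 4515·267699 − 33791² = 66829304.
α = (29263·267699 − 33791·233833)/66829304 = -33887533/33414652; β = (4515·233833 − 33791·29263)/66829304 = 33464981/33414652.

α = -1.01, β = 1.00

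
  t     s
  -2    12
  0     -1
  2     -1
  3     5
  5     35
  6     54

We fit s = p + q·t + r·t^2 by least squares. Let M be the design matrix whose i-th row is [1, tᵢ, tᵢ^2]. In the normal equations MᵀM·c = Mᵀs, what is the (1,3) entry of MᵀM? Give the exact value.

Row 1 ↔ basis 1, column 3 ↔ basis t^2, so (MᵀM)_{1,3} = Σᵢ t^2 = (1)·(4) + (1)·(0) + (1)·(4) + (1)·(9) + (1)·(25) + (1)·(36) = 78.

78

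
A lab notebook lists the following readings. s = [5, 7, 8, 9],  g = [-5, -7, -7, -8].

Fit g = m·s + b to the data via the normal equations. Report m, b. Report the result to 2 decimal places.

The normal system AᵀA·[m, b]ᵀ = Aᵀg is [[219, 29]; [29, 4]]·[m, b]ᵀ = [-202, -27]ᵀ.
Determinant 219·4 − 29² = 35.
m = ((-202)·4 − 29·(-27))/35 = -5/7; b = (219·(-27) − 29·(-202))/35 = -11/7.

m = -0.71, b = -1.57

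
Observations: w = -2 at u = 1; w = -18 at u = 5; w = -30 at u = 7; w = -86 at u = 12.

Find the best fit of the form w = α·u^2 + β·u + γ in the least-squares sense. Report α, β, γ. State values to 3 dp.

α = -0.561, β = -0.307, γ = -1.360

Setting ∂/∂α … = 0 gives: 23763·α + 2197·β + 219·γ = -14306;  2197·α + 219·β + 25·γ = -1334;  219·α + 25·β + 4·γ = -136.
Inverting the 3×3 Gram matrix, [α, β, γ]ᵀ = [-14796/26371, -8108/26371, -35858/26371]ᵀ.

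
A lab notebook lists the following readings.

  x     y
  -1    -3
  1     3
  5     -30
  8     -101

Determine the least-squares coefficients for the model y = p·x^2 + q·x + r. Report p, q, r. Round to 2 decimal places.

p = -2.08, q = 3.79, r = 2.33

The normal system AᵀA·[p, q, r]ᵀ = Aᵀy is [[4723, 637, 91]; [637, 91, 13]; [91, 13, 4]]·[p, q, r]ᵀ = [-7214, -952, -131]ᵀ.
Row-reducing yields p = -25/12, q = 197/52, r = 7/3.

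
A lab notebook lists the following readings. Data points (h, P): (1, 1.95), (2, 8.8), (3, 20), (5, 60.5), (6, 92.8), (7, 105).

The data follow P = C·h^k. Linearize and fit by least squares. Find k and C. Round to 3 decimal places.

Let Y = ln P. Fitting Y = k·ln h + ln C by least squares:
AᵀA = [[11.2747, 7.1389]; [7.1389, 6]], rhs = [28.5752, 19.1254]ᵀ  (here Σln h = 7.1389, Σ(ln h)² = 11.2747, Σln P = 19.1254, Σln h·ln P = 28.5752).
Slope k = (n·Σln h·ln P − Σln h·Σln P)/(n·Σ(ln h)² − (Σln h)²) = (6·28.5752 − 7.1389·19.1254)/16.6845 = 2.09281; ln C = (Σln P − k·Σln h)/n = 0.69751, so C = exp(0.69751) = 2.00874.

k = 2.093, C = 2.009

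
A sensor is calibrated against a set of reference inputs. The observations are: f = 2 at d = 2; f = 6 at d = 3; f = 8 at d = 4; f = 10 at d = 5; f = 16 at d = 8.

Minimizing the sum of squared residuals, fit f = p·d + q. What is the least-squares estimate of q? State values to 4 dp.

With design matrix A, AᵀA = [[118, 22]; [22, 5]] and Aᵀf = [232, 42]ᵀ.
Determinant 118·5 − 22² = 106.
p = (232·5 − 22·42)/106 = 118/53; q = (118·42 − 22·232)/106 = -74/53.

q = -1.3962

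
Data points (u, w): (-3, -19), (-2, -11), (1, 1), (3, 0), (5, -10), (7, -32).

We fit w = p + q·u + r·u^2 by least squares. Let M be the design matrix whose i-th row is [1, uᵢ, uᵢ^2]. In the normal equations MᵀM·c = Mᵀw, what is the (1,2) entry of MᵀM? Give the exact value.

Row 1 ↔ basis 1, column 2 ↔ basis u, so (MᵀM)_{1,2} = Σᵢ u = (1)·(-3) + (1)·(-2) + (1)·(1) + (1)·(3) + (1)·(5) + (1)·(7) = 11.

11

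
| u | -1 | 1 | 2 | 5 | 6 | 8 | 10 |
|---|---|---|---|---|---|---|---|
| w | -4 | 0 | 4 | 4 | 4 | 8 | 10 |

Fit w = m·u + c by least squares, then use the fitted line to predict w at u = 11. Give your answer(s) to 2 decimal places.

Setting ∂/∂m … = 0 gives: 231·m + 31·c = 220;  31·m + 7·c = 26.
Δ = 231·7 − 31² = 656.
m = (220·7 − 31·26)/656 = 367/328; c = (231·26 − 31·220)/656 = -407/328.
At u = 11: ŵ = (367/328)·(11) + (-407/328)·(1) = 1815/164.

ŵ = 11.07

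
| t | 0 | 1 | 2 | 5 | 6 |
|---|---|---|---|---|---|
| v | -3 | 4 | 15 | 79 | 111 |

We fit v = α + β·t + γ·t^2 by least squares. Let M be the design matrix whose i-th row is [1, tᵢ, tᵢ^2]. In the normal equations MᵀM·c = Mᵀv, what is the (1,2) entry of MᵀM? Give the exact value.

Row 1 ↔ basis 1, column 2 ↔ basis t, so (MᵀM)_{1,2} = Σᵢ t = (1)·(0) + (1)·(1) + (1)·(2) + (1)·(5) + (1)·(6) = 14.

14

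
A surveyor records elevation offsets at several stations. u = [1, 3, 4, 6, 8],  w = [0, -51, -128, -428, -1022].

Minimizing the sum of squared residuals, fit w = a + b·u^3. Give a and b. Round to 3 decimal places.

Normal-equation sums: Σ1 = 5, Σu^3 = 820, Σu^3·u^3 = 313626.
Moment sums: Σw = -1629, Σu^3·w = -625281.
Determinant 5·313626 − 820² = 895730.
a = ((-1629)·313626 − 820·(-625281))/895730 = 916833/447865; b = (5·(-625281) − 820·(-1629))/895730 = -358125/179146.

a = 2.047, b = -1.999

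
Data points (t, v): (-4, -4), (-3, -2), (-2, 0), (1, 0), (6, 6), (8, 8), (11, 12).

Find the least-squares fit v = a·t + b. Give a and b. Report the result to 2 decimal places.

a = 0.98, b = 0.48

Compute the Gram sums: Σt·t = 251, Σt = 17, Σ1 = 7.
Right-hand side: Σt·v = 254, Σv = 20.
MᵀM·[a, b]ᵀ = Mᵀv becomes [[251, 17]; [17, 7]]·[a, b]ᵀ = [254, 20]ᵀ.
Eliminating b: 7·(row 1) − 17·(row 2) gives 1468·a = 7·254 − 17·20 = 1438, so a = 719/734.
Then b = (20 − 17·(719/734))/7 = 351/734.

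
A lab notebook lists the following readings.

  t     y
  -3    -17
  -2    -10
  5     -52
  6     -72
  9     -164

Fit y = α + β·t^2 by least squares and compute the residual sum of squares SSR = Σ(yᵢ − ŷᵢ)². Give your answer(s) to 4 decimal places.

SSR = 7.1691

The normal equations are: 5·α + 155·β = -315;  155·α + 8579·β = -17369.
(Σ1 = 5, Σt^2 = 155, Σt^2·t^2 = 8579, Σy = -315, Σt^2·y = -17369.)
det = 5·8579 − 155² = 18870.
α = ((-315)·8579 − 155·(-17369))/18870 = -1019/1887; β = (5·(-17369) − 155·(-315))/18870 = -3802/1887.
Residuals: 3158/1887, -881/629, -685/629, 2027/1887, -487/1887; SSR = 13528/1887.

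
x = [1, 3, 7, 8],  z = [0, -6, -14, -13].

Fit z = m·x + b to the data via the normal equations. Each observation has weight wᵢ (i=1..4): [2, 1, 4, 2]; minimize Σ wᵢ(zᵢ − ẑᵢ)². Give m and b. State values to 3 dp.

m = -2.036, b = 1.306

Forming MᵀWM = [[335, 49]; [49, 9]] and MᵀWz = [-618, -88]ᵀ gives MᵀWM·[m, b]ᵀ = MᵀWz.
Δ = 335·9 − 49² = 614.
m = ((-618)·9 − 49·(-88))/614 = -625/307; b = (335·(-88) − 49·(-618))/614 = 401/307.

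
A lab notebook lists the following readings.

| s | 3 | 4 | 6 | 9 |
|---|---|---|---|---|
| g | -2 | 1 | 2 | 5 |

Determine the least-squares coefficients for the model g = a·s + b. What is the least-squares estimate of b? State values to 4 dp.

AᵀA·[a, b]ᵀ = Aᵀg reads: 142·a + 22·b = 55;  22·a + 4·b = 6.
(Σs·s = 142, Σs = 22, Σ1 = 4, Σs·g = 55, Σg = 6.)
Δ = 142·4 − 22² = 84.
a = (55·4 − 22·6)/84 = 22/21; b = (142·6 − 22·55)/84 = -179/42.

b = -4.2619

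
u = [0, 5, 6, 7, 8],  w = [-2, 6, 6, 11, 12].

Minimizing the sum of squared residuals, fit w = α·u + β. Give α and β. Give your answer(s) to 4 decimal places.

Normal-equation sums: Σu·u = 174, Σu = 26, Σ1 = 5.
For Xᵀw: Σu·w = 239, Σw = 33.
So XᵀX·[α, β]ᵀ = Xᵀw: [[174, 26]; [26, 5]]·[α, β]ᵀ = [239, 33]ᵀ.
det = 174·5 − 26² = 194.
α = (239·5 − 26·33)/194 = 337/194; β = (174·33 − 26·239)/194 = -236/97.

α = 1.7371, β = -2.4330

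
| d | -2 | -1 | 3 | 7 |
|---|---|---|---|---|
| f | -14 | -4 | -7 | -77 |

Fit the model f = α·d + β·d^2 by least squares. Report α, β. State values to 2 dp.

Forming XᵀX = [[63, 361]; [361, 2499]] and Xᵀf = [-528, -3896]ᵀ gives XᵀX·[α, β]ᵀ = Xᵀf.
Δ = 63·2499 − 361² = 27116.
α = ((-528)·2499 − 361·(-3896))/27116 = 21746/6779; β = (63·(-3896) − 361·(-528))/27116 = -13710/6779.

α = 3.21, β = -2.02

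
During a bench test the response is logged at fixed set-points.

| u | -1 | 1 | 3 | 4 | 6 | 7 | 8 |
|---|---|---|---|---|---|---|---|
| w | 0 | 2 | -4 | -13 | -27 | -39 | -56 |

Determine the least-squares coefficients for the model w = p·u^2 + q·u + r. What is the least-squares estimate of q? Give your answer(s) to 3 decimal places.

Sums needed: Σu^2·u^2 = 8132, Σu^2·u = 1162, Σu^2 = 176, Σu·u = 176, Σu = 28, Σ1 = 7.
Right-hand side: Σu^2·w = -6709, Σu·w = -945, Σw = -137.
Row-reducing yields p = -94841/96162, q = 82201/96162, r = 28957/16027.

q = 0.855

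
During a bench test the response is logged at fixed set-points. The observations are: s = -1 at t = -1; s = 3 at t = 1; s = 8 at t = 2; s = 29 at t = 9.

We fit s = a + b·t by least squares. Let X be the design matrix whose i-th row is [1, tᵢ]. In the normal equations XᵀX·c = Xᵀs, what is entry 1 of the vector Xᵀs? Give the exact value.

39

Entry 1 ↔ basis 1, so (Xᵀs)_{1} = Σᵢ sᵢ = (1)·(-1) + (1)·(3) + (1)·(8) + (1)·(29) = 39.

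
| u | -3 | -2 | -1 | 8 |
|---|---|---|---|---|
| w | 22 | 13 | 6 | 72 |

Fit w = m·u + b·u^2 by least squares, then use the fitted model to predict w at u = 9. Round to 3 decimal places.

Normal-equation sums: Σu·u = 78, Σu·u^2 = 476, Σu^2·u^2 = 4194.
Right-hand side: Σu·w = 478, Σu^2·w = 4864.
So MᵀM·[m, b]ᵀ = Mᵀw: [[78, 476]; [476, 4194]]·[m, b]ᵀ = [478, 4864]ᵀ.
det = 78·4194 − 476² = 100556.
m = (478·4194 − 476·4864)/100556 = -77633/25139; b = (78·4864 − 476·478)/100556 = 37966/25139.
At u = 9: ŵ = (-77633/25139)·(9) + (37966/25139)·(81) = 2376549/25139.

ŵ = 94.536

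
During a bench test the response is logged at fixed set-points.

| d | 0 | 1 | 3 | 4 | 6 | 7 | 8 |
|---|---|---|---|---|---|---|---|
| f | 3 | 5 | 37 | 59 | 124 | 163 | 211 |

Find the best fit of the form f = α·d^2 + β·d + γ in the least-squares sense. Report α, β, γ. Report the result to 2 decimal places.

Normal-equation sums: Σd^2·d^2 = 8131, Σd^2·d = 1163, Σd^2 = 175, Σd·d = 175, Σd = 29, Σ1 = 7.
Moment sums: Σd^2·f = 27237, Σd·f = 3925, Σf = 602.
So AᵀA·[α, β, γ]ᵀ = Aᵀf: [[8131, 1163, 175]; [1163, 175, 29]; [175, 29, 7]]·[α, β, γ]ᵀ = [27237, 3925, 602]ᵀ.
Solving the 3×3 system (Gaussian elimination) gives α = 48727/16566, β = 43085/16566, γ = 1273/753.

α = 2.94, β = 2.60, γ = 1.69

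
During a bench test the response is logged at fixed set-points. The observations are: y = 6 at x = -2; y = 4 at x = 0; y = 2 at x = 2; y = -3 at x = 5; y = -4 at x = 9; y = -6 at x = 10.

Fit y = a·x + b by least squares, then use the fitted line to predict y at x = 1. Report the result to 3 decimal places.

ŷ = 2.757

Sums needed: Σx·x = 214, Σx = 24, Σ1 = 6.
For Aᵀy: Σx·y = -119, Σy = -1.
Δ = 214·6 − 24² = 708.
a = ((-119)·6 − 24·(-1))/708 = -115/118; b = (214·(-1) − 24·(-119))/708 = 1321/354.
At x = 1: ŷ = (-115/118)·(1) + (1321/354)·(1) = 488/177.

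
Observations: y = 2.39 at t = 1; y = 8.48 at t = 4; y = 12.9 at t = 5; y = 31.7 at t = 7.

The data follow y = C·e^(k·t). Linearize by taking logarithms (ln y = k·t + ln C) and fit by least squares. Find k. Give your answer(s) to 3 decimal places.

k = 0.430

Taking logs, ln y = k·t + ln C, so regress ln y on t.
Σt = 17.0000, Σ(t)² = 91.0000, Σln y = 9.0225, Σt·ln y = 46.4025.
Equations: 91.0000·k + 17.0000·ln C = 46.4025;  17.0000·k + 4·ln C = 9.0225.
Slope k = (n·Σt·ln y − Σt·Σln y)/(n·Σ(t)² − (Σt)²) = (4·46.4025 − 17.0000·9.0225)/75.0000 = 0.42969; ln C = (Σln y − k·Σt)/n = 0.42946.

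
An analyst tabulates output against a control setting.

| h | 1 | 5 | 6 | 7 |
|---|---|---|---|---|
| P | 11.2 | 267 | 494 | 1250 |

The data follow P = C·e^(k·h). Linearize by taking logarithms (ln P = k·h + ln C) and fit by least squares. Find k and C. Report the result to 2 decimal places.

k = 0.78, C = 5.16

With ln Pᵢ as the transformed response and hᵢ as the regressor:
Σh = 19.0000, Σ(h)² = 111.0000, Σln P = 21.3366, Σh·ln P = 117.4837.
Equations: 111.0000·k + 19.0000·ln C = 117.4837;  19.0000·k + 4·ln C = 21.3366.
Δ = 111.0000·4 − (19.0000)² = 83.0000; k = (117.4837·4 − 19.0000·21.3366)/83.0000 = 0.77758, ln C = (111.0000·21.3366 − 19.0000·117.4837)/83.0000 = 1.64063, so C = exp(1.64063) = 5.15844.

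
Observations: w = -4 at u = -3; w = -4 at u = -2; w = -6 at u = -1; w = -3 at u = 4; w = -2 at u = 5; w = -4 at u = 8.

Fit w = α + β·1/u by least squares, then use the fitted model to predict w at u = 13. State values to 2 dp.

ŵ = -3.16

From the data, Σ1 = 6, Σ1/u = -151/120, Σ1/u·1/u = 21301/14400.
Right-hand side: Σw = -23, Σ1/u·w = 461/60.
Eliminating β: (21301/14400)·(row 1) − (-151/120)·(row 2) gives (21001/2880)·α = (21301/14400)·(-23) − (-151/120)·(461/60) = -350701/14400, so α = -350701/105005.
Then β = ((461/60) − (-151/120)·(-350701/105005))/(21301/14400) = 49416/21001.
At u = 13: ŵ = (-350701/105005)·(1) + (49416/21001)·(1/13) = -4312033/1365065.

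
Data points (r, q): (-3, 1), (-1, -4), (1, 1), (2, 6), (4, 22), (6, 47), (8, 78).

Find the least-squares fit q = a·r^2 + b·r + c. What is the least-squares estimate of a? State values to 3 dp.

a = 1.000

Forming AᵀA = [[5747, 773, 131]; [773, 131, 17]; [131, 17, 7]] and Aᵀq = [7066, 1008, 151]ᵀ gives AᵀA·[a, b, c]ᵀ = Aᵀq.
Solving the 3×3 system (Gaussian elimination) gives a = 22177/22188, b = 46163/22188, c = -8085/3698.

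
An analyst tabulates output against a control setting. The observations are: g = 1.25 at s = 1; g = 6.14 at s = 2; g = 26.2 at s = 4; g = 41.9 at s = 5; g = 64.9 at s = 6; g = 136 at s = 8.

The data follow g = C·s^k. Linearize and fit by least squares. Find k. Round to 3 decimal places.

k = 2.216

With ln gᵢ as the transformed response and ln sᵢ as the regressor:
Sums: Σln s = 7.5601, Σ(ln s)² = 12.5270, Σln g = 18.1245, Σln s·ln g = 29.4893.
Normal system: [[12.5270, 7.5601]; [7.5601, 6]]·[k, ln C]ᵀ = [29.4893, 18.1245]ᵀ.
Solving (det = 18.0074): k = 2.21647, ln C = 0.22797.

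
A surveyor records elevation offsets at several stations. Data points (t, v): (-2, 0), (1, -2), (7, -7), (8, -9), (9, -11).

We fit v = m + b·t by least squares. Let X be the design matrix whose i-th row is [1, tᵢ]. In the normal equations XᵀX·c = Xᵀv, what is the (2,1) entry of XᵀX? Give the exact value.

23

Row 2 ↔ basis t, column 1 ↔ basis 1, so (XᵀX)_{2,1} = Σᵢ t = (-2)·(1) + (1)·(1) + (7)·(1) + (8)·(1) + (9)·(1) = 23.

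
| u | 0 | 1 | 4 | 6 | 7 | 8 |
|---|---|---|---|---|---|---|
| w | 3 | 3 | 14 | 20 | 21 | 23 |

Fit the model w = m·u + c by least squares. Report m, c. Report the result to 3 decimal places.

m = 2.738, c = 2.138

The normal system XᵀX·[m, c]ᵀ = Xᵀw is [[166, 26]; [26, 6]]·[m, c]ᵀ = [510, 84]ᵀ.
Determinant 166·6 − 26² = 320.
m = (510·6 − 26·84)/320 = 219/80; c = (166·84 − 26·510)/320 = 171/80.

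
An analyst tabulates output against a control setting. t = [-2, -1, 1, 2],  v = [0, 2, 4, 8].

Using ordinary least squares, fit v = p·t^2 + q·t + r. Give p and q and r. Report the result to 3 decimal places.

p = 0.333, q = 1.800, r = 2.667

The normal equations are: 34·p + 0·q + 10·r = 38;  0·p + 10·q + 0·r = 18;  10·p + 0·q + 4·r = 14.
Row-reducing yields p = 1/3, q = 9/5, r = 8/3.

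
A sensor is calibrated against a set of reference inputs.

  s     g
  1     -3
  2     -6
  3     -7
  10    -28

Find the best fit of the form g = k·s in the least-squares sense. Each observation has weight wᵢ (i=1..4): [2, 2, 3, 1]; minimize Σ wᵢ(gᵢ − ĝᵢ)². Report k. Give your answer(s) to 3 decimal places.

k = -2.723

From the data, Σwᵢ·s·s = 137.
Moment sums: Σwᵢ·s·g = -373.
Normal equations: [[137]]·[k]ᵀ = [-373]ᵀ.
k = (-373)/137 = -2.72263.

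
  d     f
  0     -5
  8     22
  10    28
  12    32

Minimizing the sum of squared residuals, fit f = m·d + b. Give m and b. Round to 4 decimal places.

The normal equations are: 308·m + 30·b = 840;  30·m + 4·b = 77.
det = 308·4 − 30² = 332.
m = (840·4 − 30·77)/332 = 525/166; b = (308·77 − 30·840)/332 = -371/83.

m = 3.1627, b = -4.4699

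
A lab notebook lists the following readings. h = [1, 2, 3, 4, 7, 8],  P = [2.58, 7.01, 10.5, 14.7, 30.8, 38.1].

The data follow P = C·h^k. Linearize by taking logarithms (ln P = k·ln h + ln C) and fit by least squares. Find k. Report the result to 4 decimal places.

With ln Pᵢ as the transformed response and ln hᵢ as the regressor:
Σln h = 7.2034, Σ(ln h)² = 11.7199, Σln P = 15.0021, Σln h·ln P = 21.8984.
Equations: 11.7199·k + 7.2034·ln C = 21.8984;  7.2034·k + 6·ln C = 15.0021.
Δ = 11.7199·6 − (7.2034)² = 18.4301; k = (21.8984·6 − 7.2034·15.0021)/18.4301 = 1.26557, ln C = (11.7199·15.0021 − 7.2034·21.8984)/18.4301 = 0.98094.

k = 1.2656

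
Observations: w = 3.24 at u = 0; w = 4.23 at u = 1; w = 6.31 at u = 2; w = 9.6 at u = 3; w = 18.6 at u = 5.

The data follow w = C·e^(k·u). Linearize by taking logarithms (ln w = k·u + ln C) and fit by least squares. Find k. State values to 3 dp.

k = 0.359

With ln wᵢ as the transformed response and uᵢ as the regressor:
XᵀX = [[39.0000, 11.0000]; [11.0000, 5]], rhs = [26.5276, 9.6448]ᵀ  (here Σu = 11.0000, Σ(u)² = 39.0000, Σln w = 9.6448, Σu·ln w = 26.5276).
Slope k = (n·Σu·ln w − Σu·Σln w)/(n·Σ(u)² − (Σu)²) = (5·26.5276 − 11.0000·9.6448)/74.0000 = 0.35871; ln C = (Σln w − k·Σu)/n = 1.13980.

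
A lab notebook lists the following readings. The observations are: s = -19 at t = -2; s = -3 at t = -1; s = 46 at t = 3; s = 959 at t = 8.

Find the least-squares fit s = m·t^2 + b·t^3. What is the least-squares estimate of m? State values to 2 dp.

Entries of XᵀX: Σt^2·t^2 = 4194, Σt^2·t^3 = 32978, Σt^3·t^3 = 262938.
Right-hand side: Σt^2·s = 61711, Σt^3·s = 492405.
So XᵀX·[m, b]ᵀ = Xᵀs: [[4194, 32978]; [32978, 262938]]·[m, b]ᵀ = [61711, 492405]ᵀ.
det = 4194·262938 − 32978² = 15213488.
m = (61711·262938 − 32978·492405)/15213488 = -3091293/3803372; b = (4194·492405 − 32978·61711)/15213488 = 7510303/3803372.

m = -0.81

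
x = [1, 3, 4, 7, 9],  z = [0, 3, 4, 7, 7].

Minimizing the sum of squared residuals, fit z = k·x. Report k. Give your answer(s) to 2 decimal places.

k = 0.88

Forming AᵀA = [[156]] and Aᵀz = [137]ᵀ gives AᵀA·[k]ᵀ = Aᵀz.
k = 137/156 = 0.878205.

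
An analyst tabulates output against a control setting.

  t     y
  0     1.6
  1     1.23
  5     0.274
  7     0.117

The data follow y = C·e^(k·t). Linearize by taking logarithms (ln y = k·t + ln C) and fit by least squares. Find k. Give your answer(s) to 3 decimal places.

k = -0.376

Let Y = ln y. Fitting Y = k·t + ln C by least squares:
Σt = 13.0000, Σ(t)² = 75.0000, Σln y = -2.7632, Σt·ln y = -21.2852.
Equations: 75.0000·k + 13.0000·ln C = -21.2852;  13.0000·k + 4·ln C = -2.7632.
Slope k = (n·Σt·ln y − Σt·Σln y)/(n·Σ(t)² − (Σt)²) = (4·-21.2852 − 13.0000·-2.7632)/131.0000 = -0.37572; ln C = (Σln y − k·Σt)/n = 0.53029.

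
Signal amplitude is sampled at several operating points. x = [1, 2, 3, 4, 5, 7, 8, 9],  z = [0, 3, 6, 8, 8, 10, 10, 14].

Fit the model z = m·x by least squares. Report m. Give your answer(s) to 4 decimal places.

m = 1.4940

AᵀA·[m]ᵀ = Aᵀz reads: 249·m = 372.
(Σx·x = 249, Σx·z = 372.)
Hence m = 372 / 249 ≈ 1.49398.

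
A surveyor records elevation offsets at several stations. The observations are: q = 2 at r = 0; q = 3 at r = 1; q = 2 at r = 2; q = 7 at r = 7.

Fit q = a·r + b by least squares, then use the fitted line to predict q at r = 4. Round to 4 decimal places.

From the data, Σr·r = 54, Σr = 10, Σ1 = 4.
For Xᵀq: Σr·q = 56, Σq = 14.
XᵀX·[a, b]ᵀ = Xᵀq becomes [[54, 10]; [10, 4]]·[a, b]ᵀ = [56, 14]ᵀ.
Eliminating b: 4·(row 1) − 10·(row 2) gives 116·a = 4·56 − 10·14 = 84, so a = 21/29.
Then b = (14 − 10·(21/29))/4 = 49/29.
At r = 4: q̂ = (21/29)·(4) + (49/29)·(1) = 133/29.

q̂ = 4.5862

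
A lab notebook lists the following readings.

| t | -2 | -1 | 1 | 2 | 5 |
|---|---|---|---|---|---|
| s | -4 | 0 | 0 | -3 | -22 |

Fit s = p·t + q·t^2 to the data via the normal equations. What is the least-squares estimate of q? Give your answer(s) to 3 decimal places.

Forming XᵀX = [[35, 125]; [125, 659]] and Xᵀs = [-108, -578]ᵀ gives XᵀX·[p, q]ᵀ = Xᵀs.
Eliminating q: 659·(row 1) − 125·(row 2) gives 7440·p = 659·(-108) − 125·(-578) = 1078, so p = 539/3720.
Then q = ((-578) − 125·(539/3720))/659 = -673/744.

q = -0.905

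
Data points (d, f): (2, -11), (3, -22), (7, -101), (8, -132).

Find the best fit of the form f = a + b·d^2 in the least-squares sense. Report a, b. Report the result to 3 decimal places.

Compute the Gram sums: Σ1 = 4, Σd^2 = 126, Σd^2·d^2 = 6594.
Moment sums: Σf = -266, Σd^2·f = -13639.
Normal equations: [[4, 126]; [126, 6594]]·[a, b]ᵀ = [-266, -13639]ᵀ.
det = 4·6594 − 126² = 10500.
a = ((-266)·6594 − 126·(-13639))/10500 = -169/50; b = (4·(-13639) − 126·(-266))/10500 = -1052/525.

a = -3.380, b = -2.004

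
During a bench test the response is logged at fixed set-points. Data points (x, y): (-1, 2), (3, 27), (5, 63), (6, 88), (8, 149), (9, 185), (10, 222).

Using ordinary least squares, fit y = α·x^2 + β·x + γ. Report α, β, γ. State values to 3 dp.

The normal system AᵀA·[α, β, γ]ᵀ = Aᵀy is [[22660, 2608, 316]; [2608, 316, 40]; [316, 40, 7]]·[α, β, γ]ᵀ = [51709, 5999, 736]ᵀ.
Solving the 3×3 system (Gaussian elimination) gives α = 11491/5852, β = 131275/52668, γ = 29723/13167.

α = 1.964, β = 2.493, γ = 2.257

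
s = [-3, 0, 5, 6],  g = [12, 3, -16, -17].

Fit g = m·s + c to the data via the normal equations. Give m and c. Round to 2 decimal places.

m = -3.37, c = 2.24

Entries of AᵀA: Σs·s = 70, Σs = 8, Σ1 = 4.
For Aᵀg: Σs·g = -218, Σg = -18.
Normal equations: [[70, 8]; [8, 4]]·[m, c]ᵀ = [-218, -18]ᵀ.
Δ = 70·4 − 8² = 216.
m = ((-218)·4 − 8·(-18))/216 = -91/27; c = (70·(-18) − 8·(-218))/216 = 121/54.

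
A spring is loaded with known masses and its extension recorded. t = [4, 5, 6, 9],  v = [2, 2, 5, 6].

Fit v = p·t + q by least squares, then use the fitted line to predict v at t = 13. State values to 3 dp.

v̂ = 9.750

From the data, Σt·t = 158, Σt = 24, Σ1 = 4.
And Σt·v = 102, Σv = 15.
Normal equations: [[158, 24]; [24, 4]]·[p, q]ᵀ = [102, 15]ᵀ.
Eliminating q: 4·(row 1) − 24·(row 2) gives 56·p = 4·102 − 24·15 = 48, so p = 6/7.
Then q = (15 − 24·(6/7))/4 = -39/28.
At t = 13: v̂ = (6/7)·(13) + (-39/28)·(1) = 39/4.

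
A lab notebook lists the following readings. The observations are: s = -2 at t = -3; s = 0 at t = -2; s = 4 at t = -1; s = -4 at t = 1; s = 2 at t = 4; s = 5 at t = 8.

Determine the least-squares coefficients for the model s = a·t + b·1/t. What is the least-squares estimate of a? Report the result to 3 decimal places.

Sums needed: Σt·t = 95, Σt·1/t = 6, Σ1/t·1/t = 1405/576.
Moment sums: Σt·s = 46, Σ1/t·s = -149/24.
Normal equations: [[95, 6]; [6, 1405/576]]·[a, b]ᵀ = [46, -149/24]ᵀ.
det = 95·(1405/576) − 6² = 112739/576.
a = (46·(1405/576) − 6·(-149/24))/(112739/576) = 7826/10249; b = (95·(-149/24) − 6·46)/(112739/576) = -45336/10249.

a = 0.764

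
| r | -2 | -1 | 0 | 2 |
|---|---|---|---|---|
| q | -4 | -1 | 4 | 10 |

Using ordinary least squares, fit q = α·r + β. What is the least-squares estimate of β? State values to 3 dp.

Compute the Gram sums: Σr·r = 9, Σr = -1, Σ1 = 4.
Right-hand side: Σr·q = 29, Σq = 9.
Determinant 9·4 − (-1)² = 35.
α = (29·4 − (-1)·9)/35 = 25/7; β = (9·9 − (-1)·29)/35 = 22/7.

β = 3.143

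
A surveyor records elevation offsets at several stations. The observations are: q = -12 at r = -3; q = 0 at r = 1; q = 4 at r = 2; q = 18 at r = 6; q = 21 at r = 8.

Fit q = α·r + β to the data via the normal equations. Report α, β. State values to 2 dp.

From the data, Σr·r = 114, Σr = 14, Σ1 = 5.
Moment sums: Σr·q = 320, Σq = 31.
So XᵀX·[α, β]ᵀ = Xᵀq: [[114, 14]; [14, 5]]·[α, β]ᵀ = [320, 31]ᵀ.
Δ = 114·5 − 14² = 374.
α = (320·5 − 14·31)/374 = 53/17; β = (114·31 − 14·320)/374 = -43/17.

α = 3.12, β = -2.53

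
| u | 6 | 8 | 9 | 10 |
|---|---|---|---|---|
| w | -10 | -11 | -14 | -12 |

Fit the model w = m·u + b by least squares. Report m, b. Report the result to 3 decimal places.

m = -0.714, b = -5.857

Sums needed: Σu·u = 281, Σu = 33, Σ1 = 4.
Moment sums: Σu·w = -394, Σw = -47.
MᵀM·[m, b]ᵀ = Mᵀw becomes [[281, 33]; [33, 4]]·[m, b]ᵀ = [-394, -47]ᵀ.
Determinant 281·4 − 33² = 35.
m = ((-394)·4 − 33·(-47))/35 = -5/7; b = (281·(-47) − 33·(-394))/35 = -41/7.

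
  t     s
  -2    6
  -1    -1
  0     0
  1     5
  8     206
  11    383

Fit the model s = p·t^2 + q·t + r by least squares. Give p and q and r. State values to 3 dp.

p = 2.957, q = 2.322, r = -0.885

Sums needed: Σt^2·t^2 = 18755, Σt^2·t = 1835, Σt^2 = 191, Σt·t = 191, Σt = 17, Σ1 = 6.
Moment sums: Σt^2·s = 59555, Σt·s = 5855, Σs = 599.
So XᵀX·[p, q, r]ᵀ = Xᵀs: [[18755, 1835, 191]; [1835, 191, 17]; [191, 17, 6]]·[p, q, r]ᵀ = [59555, 5855, 599]ᵀ.
Solving the 3×3 system (Gaussian elimination) gives p = 201663/68192, q = 158315/68192, r = -30165/34096.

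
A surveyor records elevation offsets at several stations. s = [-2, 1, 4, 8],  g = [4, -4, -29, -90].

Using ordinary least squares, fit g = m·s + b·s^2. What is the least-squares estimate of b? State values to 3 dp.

Sums needed: Σs·s = 85, Σs·s^2 = 569, Σs^2·s^2 = 4369.
And Σs·g = -848, Σs^2·g = -6212.
AᵀA·[m, b]ᵀ = Aᵀg becomes [[85, 569]; [569, 4369]]·[m, b]ᵀ = [-848, -6212]ᵀ.
Eliminating b: 4369·(row 1) − 569·(row 2) gives 47604·m = 4369·(-848) − 569·(-6212) = -170284, so m = -42571/11901.
Then b = ((-6212) − 569·(-42571/11901))/4369 = -11377/11901.

b = -0.956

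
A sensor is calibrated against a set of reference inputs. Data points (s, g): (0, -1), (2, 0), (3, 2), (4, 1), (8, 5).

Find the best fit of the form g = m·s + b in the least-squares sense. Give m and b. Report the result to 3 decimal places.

m = 0.744, b = -1.131

From the data, Σs·s = 93, Σs = 17, Σ1 = 5.
And Σs·g = 50, Σg = 7.
XᵀX·[m, b]ᵀ = Xᵀg becomes [[93, 17]; [17, 5]]·[m, b]ᵀ = [50, 7]ᵀ.
det = 93·5 − 17² = 176.
m = (50·5 − 17·7)/176 = 131/176; b = (93·7 − 17·50)/176 = -199/176.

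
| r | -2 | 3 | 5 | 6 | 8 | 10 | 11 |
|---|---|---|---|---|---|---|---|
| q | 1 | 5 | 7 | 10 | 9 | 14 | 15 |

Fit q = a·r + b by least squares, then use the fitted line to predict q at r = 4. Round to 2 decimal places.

The normal system MᵀM·[a, b]ᵀ = Mᵀq is [[359, 41]; [41, 7]]·[a, b]ᵀ = [485, 61]ᵀ.
Determinant 359·7 − 41² = 832.
a = (485·7 − 41·61)/832 = 447/416; b = (359·61 − 41·485)/832 = 1007/416.
At r = 4: q̂ = (447/416)·(4) + (1007/416)·(1) = 215/32.

q̂ = 6.72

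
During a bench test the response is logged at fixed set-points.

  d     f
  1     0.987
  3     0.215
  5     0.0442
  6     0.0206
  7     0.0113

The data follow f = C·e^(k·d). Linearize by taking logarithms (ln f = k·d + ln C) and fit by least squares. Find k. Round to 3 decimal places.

k = -0.756

With ln fᵢ as the transformed response and dᵢ as the regressor:
AᵀA = [[120.0000, 22.0000]; [22.0000, 5]], rhs = [-74.8950, -13.0346]ᵀ  (here Σd = 22.0000, Σ(d)² = 120.0000, Σln f = -13.0346, Σd·ln f = -74.8950).
Solving (det = 116.0000): k = -0.75615, ln C = 0.72011.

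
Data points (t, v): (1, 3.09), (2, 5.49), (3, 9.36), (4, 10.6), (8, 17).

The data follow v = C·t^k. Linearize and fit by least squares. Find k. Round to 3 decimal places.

k = 0.836

With ln vᵢ as the transformed response and ln tᵢ as the regressor:
Σln t = 5.2575, Σ(ln t)² = 7.9333, Σln v = 10.2616, Σln t·ln v = 12.8017.
Normal system: [[7.9333, 5.2575]; [5.2575, 5]]·[k, ln C]ᵀ = [12.8017, 10.2616]ᵀ.
Δ = 7.9333·5 − (5.2575)² = 12.0252; k = (12.8017·5 − 5.2575·10.2616)/12.0252 = 0.83642, ln C = (7.9333·10.2616 − 5.2575·12.8017)/12.0252 = 1.17282.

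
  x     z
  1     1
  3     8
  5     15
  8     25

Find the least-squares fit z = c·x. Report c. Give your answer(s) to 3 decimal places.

Forming AᵀA = [[99]] and Aᵀz = [300]ᵀ gives AᵀA·[c]ᵀ = Aᵀz.
Hence c = 300 / 99 ≈ 3.0303.

c = 3.030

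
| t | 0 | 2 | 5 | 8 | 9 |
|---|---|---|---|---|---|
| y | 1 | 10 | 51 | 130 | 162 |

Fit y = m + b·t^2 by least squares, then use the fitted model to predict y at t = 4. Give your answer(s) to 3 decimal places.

With design matrix M, MᵀM = [[5, 174]; [174, 11298]] and Mᵀy = [354, 22757]ᵀ.
Eliminating b: 11298·(row 1) − 174·(row 2) gives 26214·m = 11298·354 − 174·22757 = 39774, so m = 6629/4369.
Then b = (22757 − 174·(6629/4369))/11298 = 52189/26214.
At t = 4: ŷ = (6629/4369)·(1) + (52189/26214)·(16) = 437399/13107.

ŷ = 33.371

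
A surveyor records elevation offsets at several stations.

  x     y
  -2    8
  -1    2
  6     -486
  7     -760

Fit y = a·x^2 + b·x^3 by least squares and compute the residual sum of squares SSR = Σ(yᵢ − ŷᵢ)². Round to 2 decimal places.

SSR = 5.14

Normal-equation sums: Σx^2·x^2 = 3714, Σx^2·x^3 = 24550, Σx^3·x^3 = 164370.
For Aᵀy: Σx^2·y = -54702, Σx^3·y = -365722.
Eliminating b: 164370·(row 1) − 24550·(row 2) gives 7767680·a = 164370·(-54702) − 24550·(-365722) = -12892640, so a = -80579/48548.
Then b = ((-365722) − 24550·(-80579/48548))/164370 = -479919/242740.
Residuals: -71463/60685, 102114/60685, 48771/60685, -32082/60685; SSR = 312138/60685.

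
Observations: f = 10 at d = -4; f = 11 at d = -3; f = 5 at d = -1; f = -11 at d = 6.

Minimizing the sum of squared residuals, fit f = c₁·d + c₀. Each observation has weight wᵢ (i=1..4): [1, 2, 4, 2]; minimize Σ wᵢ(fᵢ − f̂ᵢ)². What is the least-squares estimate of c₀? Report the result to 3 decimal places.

c₀ = 2.824

Forming AᵀWA = [[110, -2]; [-2, 9]] and AᵀWf = [-258, 30]ᵀ gives AᵀWA·[c₁, c₀]ᵀ = AᵀWf.
det = 110·9 − (-2)² = 986.
c₁ = ((-258)·9 − (-2)·30)/986 = -39/17; c₀ = (110·30 − (-2)·(-258))/986 = 48/17.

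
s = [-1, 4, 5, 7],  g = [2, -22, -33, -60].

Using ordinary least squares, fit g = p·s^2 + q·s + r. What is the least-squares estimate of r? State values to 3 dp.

r = 1.081

Compute the Gram sums: Σs^2·s^2 = 3283, Σs^2·s = 531, Σs^2 = 91, Σs·s = 91, Σs = 15, Σ1 = 4.
Right-hand side: Σs^2·g = -4115, Σs·g = -675, Σg = -113.
So MᵀM·[p, q, r]ᵀ = Mᵀg: [[3283, 531, 91]; [531, 91, 15]; [91, 15, 4]]·[p, q, r]ᵀ = [-4115, -675, -113]ᵀ.
Row-reducing yields p = -998/1023, q = -59/31, r = 1106/1023.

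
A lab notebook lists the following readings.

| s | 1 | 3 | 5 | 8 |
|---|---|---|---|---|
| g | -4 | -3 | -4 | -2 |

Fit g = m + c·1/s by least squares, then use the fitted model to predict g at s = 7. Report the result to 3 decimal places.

ĝ = -2.876

Sums needed: Σ1 = 4, Σ1/s = 199/120, Σ1/s·1/s = 16801/14400.
For Mᵀg: Σg = -13, Σ1/s·g = -121/20.
Normal equations: [[4, 199/120]; [199/120, 16801/14400]]·[m, c]ᵀ = [-13, -121/20]ᵀ.
Eliminating c: (16801/14400)·(row 1) − (199/120)·(row 2) gives (3067/1600)·m = (16801/14400)·(-13) − (199/120)·(-121/20) = -73939/14400, so m = -73939/27603.
Then c = ((-121/20) − (199/120)·(-73939/27603))/(16801/14400) = -12680/9201.
At s = 7: ĝ = (-73939/27603)·(1) + (-12680/9201)·(1/7) = -555613/193221.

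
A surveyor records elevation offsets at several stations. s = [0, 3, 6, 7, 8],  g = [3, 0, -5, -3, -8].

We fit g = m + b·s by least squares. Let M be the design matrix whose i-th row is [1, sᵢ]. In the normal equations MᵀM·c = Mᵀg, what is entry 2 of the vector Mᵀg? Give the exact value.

Entry 2 ↔ basis s, so (Mᵀg)_{2} = Σᵢ (s)·gᵢ = (0)·(3) + (3)·(0) + (6)·(-5) + (7)·(-3) + (8)·(-8) = -115.

-115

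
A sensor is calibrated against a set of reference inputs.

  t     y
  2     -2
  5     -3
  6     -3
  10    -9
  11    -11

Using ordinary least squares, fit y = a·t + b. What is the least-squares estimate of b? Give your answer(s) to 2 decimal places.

The normal system MᵀM·[a, b]ᵀ = Mᵀy is [[286, 34]; [34, 5]]·[a, b]ᵀ = [-248, -28]ᵀ.
Eliminating b: 5·(row 1) − 34·(row 2) gives 274·a = 5·(-248) − 34·(-28) = -288, so a = -144/137.
Then b = ((-28) − 34·(-144/137))/5 = 212/137.

b = 1.55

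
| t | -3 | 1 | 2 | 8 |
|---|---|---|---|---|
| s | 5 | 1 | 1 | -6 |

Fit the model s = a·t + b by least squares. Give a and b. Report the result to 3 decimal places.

a = -1.000, b = 2.250

The normal equations are: 78·a + 8·b = -60;  8·a + 4·b = 1.
Eliminating b: 4·(row 1) − 8·(row 2) gives 248·a = 4·(-60) − 8·1 = -248, so a = -1.
Then b = (1 − 8·(-1))/4 = 9/4.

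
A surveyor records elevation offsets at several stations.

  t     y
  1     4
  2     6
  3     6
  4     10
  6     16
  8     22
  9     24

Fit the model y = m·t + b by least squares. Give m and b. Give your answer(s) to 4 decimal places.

The normal equations are: 211·m + 33·b = 562;  33·m + 7·b = 88.
(Σt·t = 211, Σt = 33, Σ1 = 7, Σt·y = 562, Σy = 88.)
Eliminating b: 7·(row 1) − 33·(row 2) gives 388·m = 7·562 − 33·88 = 1030, so m = 515/194.
Then b = (88 − 33·(515/194))/7 = 11/194.

m = 2.6546, b = 0.0567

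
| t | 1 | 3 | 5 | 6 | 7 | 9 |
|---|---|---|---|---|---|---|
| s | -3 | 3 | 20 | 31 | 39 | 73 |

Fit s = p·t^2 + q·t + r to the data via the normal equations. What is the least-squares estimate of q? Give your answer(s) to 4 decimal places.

Entries of AᵀA: Σt^2·t^2 = 10965, Σt^2·t = 1441, Σt^2 = 201, Σt·t = 201, Σt = 31, Σ1 = 6.
And Σt^2·s = 9464, Σt·s = 1222, Σs = 163.
Normal equations: [[10965, 1441, 201]; [1441, 201, 31]; [201, 31, 6]]·[p, q, r]ᵀ = [9464, 1222, 163]ᵀ.
Row-reducing yields p = 227/231, q = -148/385, r = -4351/1155.

q = -0.3844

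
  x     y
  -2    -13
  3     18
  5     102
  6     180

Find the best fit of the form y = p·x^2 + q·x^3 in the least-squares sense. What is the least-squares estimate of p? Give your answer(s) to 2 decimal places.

p = -0.99

Compute the Gram sums: Σx^2·x^2 = 2018, Σx^2·x^3 = 11112, Σx^3·x^3 = 63074.
And Σx^2·y = 9140, Σx^3·y = 52220.
Normal equations: [[2018, 11112]; [11112, 63074]]·[p, q]ᵀ = [9140, 52220]ᵀ.
det = 2018·63074 − 11112² = 3806788.
p = (9140·63074 − 11112·52220)/3806788 = -943070/951697; q = (2018·52220 − 11112·9140)/3806788 = 954070/951697.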